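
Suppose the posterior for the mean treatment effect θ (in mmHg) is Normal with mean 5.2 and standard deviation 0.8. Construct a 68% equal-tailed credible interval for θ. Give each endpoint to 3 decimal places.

The posterior is symmetric, so the 68% equal-tailed interval is θ = 5.2 ± z·0.8 with z = 0.994.
Half-width: 0.994 × 0.8 = 0.796.
5.2 − 0.796 = 4.404; 5.2 + 0.796 = 5.996.

[4.404, 5.996]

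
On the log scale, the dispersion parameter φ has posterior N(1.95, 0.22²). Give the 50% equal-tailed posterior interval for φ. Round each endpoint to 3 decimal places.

[6.059, 8.153]

On the log scale the 50% interval is 1.95 ± 0.674 × 0.22 = [1.8016, 2.0984].
Exponentiate: [e^1.8016, e^2.0984] = [6.059, 8.153].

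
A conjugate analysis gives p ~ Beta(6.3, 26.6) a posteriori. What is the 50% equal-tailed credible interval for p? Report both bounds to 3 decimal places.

Posterior: Beta(6.3, 26.6).
Equal-tailed 50% interval: the 0.25 and 0.75 quantiles of Beta(6.3, 26.6).
Posterior mean ≈ 0.191, SD ≈ 0.068; a Normal approximation gives roughly [0.146, 0.237].
Exact: F⁻¹(0.25) = 0.142; F⁻¹(0.75) = 0.234.

[0.142, 0.234]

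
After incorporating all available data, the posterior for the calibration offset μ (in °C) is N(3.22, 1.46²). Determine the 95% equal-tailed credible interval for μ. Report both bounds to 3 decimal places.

The posterior is symmetric, so the 95% equal-tailed interval is μ = 3.22 ± z·1.46 with z = 1.960.
Half-width: 1.960 × 1.46 = 2.862.
3.22 − 2.862 = 0.358; 3.22 + 2.862 = 6.082.

[0.358, 6.082]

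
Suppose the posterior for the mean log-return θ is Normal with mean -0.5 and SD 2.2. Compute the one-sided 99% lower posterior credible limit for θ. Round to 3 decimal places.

Need L with P(θ ≥ L) = 0.99: L = -0.5 − z_{0.01}·2.2.
z = 2.326; L = -0.5 − 2.326 × 2.2 = -5.618.

-5.618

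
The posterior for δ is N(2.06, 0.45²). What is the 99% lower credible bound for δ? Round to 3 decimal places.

1.013

Need L with P(δ ≥ L) = 0.99: L = 2.06 − z_{0.01}·0.45.
z = 2.326; L = 2.06 − 2.326 × 0.45 = 1.013.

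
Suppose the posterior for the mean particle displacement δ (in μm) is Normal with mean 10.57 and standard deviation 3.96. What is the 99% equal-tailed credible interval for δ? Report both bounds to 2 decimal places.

The posterior is symmetric, so the 99% equal-tailed interval is δ = 10.57 ± z·3.96 with z = 2.576.
Half-width: 2.576 × 3.96 = 10.20.
10.57 − 10.20 = 0.37; 10.57 + 10.20 = 20.77.

[0.37, 20.77]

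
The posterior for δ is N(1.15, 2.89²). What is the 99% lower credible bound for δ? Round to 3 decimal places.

Need L with P(δ ≥ L) = 0.99: L = 1.15 − z_{0.01}·2.89.
z = 2.326; L = 1.15 − 2.326 × 2.89 = -5.573.

-5.573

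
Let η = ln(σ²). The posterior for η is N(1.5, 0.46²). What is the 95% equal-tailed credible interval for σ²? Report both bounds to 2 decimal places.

On the log scale the 95% interval is 1.5 ± 1.960 × 0.46 = [0.5984, 2.4016].
Exponentiate: [e^0.5984, e^2.4016] = [1.82, 11.04].

[1.82, 11.04]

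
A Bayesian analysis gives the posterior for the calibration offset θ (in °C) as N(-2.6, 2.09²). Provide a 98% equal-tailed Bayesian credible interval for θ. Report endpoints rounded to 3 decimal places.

[-7.462, 2.262]

The posterior is symmetric, so the 98% equal-tailed interval is θ = -2.6 ± z·2.09 with z = 2.326.
Half-width: 2.326 × 2.09 = 4.862.
-2.6 − 4.862 = -7.462; -2.6 + 4.862 = 2.262.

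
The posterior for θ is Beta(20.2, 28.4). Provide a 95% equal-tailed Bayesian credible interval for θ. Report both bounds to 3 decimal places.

Posterior: Beta(20.2, 28.4).
Equal-tailed 95% interval: the 0.025 and 0.975 quantiles of Beta(20.2, 28.4).
Posterior mean ≈ 0.416, SD ≈ 0.070; a Normal approximation gives roughly [0.278, 0.553].
Exact: F⁻¹(0.025) = 0.282; F⁻¹(0.975) = 0.555.

[0.282, 0.555]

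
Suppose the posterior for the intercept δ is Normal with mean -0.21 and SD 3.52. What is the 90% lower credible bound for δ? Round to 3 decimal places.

-4.721

Need L with P(δ ≥ L) = 0.90: L = -0.21 − z_{0.1}·3.52.
z = 1.282; L = -0.21 − 1.282 × 3.52 = -4.721.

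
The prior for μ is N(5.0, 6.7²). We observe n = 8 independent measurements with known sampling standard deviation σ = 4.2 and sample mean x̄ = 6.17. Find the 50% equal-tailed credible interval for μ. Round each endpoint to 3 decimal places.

[5.137, 7.093]

Posterior precision = 1/6.7² + 8/4.2² = 0.0223 + 0.4535 = 0.4758, so posterior SD = 1.4497.
Posterior mean = (5.0/6.7² + 8·6.17/4.2²) / 0.4758 = 6.1152.
Interval: 6.1152 ± 0.674 × 1.4497 → [5.137, 7.093].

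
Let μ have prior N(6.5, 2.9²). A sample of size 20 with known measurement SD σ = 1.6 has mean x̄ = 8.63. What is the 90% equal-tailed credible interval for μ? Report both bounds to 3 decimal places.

Posterior precision = 1/2.9² + 20/1.6² = 0.1189 + 7.8125 = 7.9314, so posterior SD = 0.3551.
Posterior mean = (6.5/2.9² + 20·8.63/1.6²) / 7.9314 = 8.5981.
Interval: 8.5981 ± 1.645 × 0.3551 → [8.014, 9.182].

[8.014, 9.182]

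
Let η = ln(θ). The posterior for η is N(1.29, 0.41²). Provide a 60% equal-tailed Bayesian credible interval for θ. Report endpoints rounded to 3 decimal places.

[2.573, 5.130]

On the log scale the 60% interval is 1.29 ± 0.842 × 0.41 = [0.9449, 1.6351].
Exponentiate: [e^0.9449, e^1.6351] = [2.573, 5.130].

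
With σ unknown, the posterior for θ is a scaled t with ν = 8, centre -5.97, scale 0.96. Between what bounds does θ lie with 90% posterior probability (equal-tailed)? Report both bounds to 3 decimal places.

[-7.755, -4.185]

The t_8 distribution is symmetric; the 90% interval is -5.97 ± t·0.96 with t_{0.95,8} = 1.860.
Half-width: 1.860 × 0.96 = 1.785.
-5.97 − 1.785 = -7.755; -5.97 + 1.785 = -4.185.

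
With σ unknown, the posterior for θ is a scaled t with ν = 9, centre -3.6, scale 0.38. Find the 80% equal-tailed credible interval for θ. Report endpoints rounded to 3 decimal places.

[-4.126, -3.074]

The t_9 distribution is symmetric; the 80% interval is -3.6 ± t·0.38 with t_{0.9,9} = 1.383.
Half-width: 1.383 × 0.38 = 0.526.
-3.6 − 0.526 = -4.126; -3.6 + 0.526 = -3.074.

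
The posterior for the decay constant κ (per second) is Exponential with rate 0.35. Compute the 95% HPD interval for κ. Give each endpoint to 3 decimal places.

The exponential density is strictly decreasing on [0, ∞), so the HPD interval is anchored at 0: [0, q] with P(κ ≤ q) = 0.95.
q = −ln(1 − 0.95) / 0.35 = 2.9957 / 0.35 = 8.559.

[0.000, 8.559]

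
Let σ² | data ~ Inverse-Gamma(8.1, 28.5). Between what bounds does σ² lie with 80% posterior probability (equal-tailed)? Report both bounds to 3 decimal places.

Inverse-Gamma(8.1, 28.5) quantiles: F⁻¹(0.1) and F⁻¹(0.9).
Equivalently, 1/σ² ~ Gamma(8.1, rate = 28.5); invert its 0.9 and 0.1 quantiles.
Posterior mean ≈ 4.014, SD ≈ 1.625; a Normal approximation gives roughly [1.931, 6.097].
Exact: lower = 2.396; upper = 6.021.

[2.396, 6.021]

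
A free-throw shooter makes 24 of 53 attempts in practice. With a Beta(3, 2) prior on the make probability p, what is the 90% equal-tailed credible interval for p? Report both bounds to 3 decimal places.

[0.359, 0.573]

Posterior: Beta(3+24, 2+29) = Beta(27, 31).
Equal-tailed 90% interval: the 0.05 and 0.95 quantiles of Beta(27, 31).
Posterior mean ≈ 0.466, SD ≈ 0.065; a Normal approximation gives roughly [0.359, 0.572].
Exact: F⁻¹(0.05) = 0.359; F⁻¹(0.95) = 0.573.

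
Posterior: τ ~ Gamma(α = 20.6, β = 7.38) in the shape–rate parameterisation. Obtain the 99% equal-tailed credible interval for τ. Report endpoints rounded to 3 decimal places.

[1.461, 4.628]

Posterior: Gamma(shape 20.6, rate 7.38).
Equal-tailed 99% interval: Gamma(20.6, 7.38) quantiles at 0.005 and 0.995.
Posterior mean ≈ 2.791, SD ≈ 0.615; a Normal approximation gives roughly [1.207, 4.375].
Exact: lower = 1.461; upper = 4.628.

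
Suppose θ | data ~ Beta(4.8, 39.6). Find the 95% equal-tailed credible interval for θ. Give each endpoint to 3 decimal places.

Posterior: Beta(4.8, 39.6).
Equal-tailed 95% interval: the 0.025 and 0.975 quantiles of Beta(4.8, 39.6).
Posterior mean ≈ 0.108, SD ≈ 0.046; a Normal approximation gives roughly [0.018, 0.198].
Exact: F⁻¹(0.025) = 0.036; F⁻¹(0.975) = 0.213.

[0.036, 0.213]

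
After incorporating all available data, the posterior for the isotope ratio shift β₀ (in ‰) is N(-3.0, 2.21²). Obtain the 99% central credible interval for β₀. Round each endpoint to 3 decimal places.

The posterior is symmetric, so the 99% equal-tailed interval is β₀ = -3.0 ± z·2.21 with z = 2.576.
Half-width: 2.576 × 2.21 = 5.693.
-3.0 − 5.693 = -8.693; -3.0 + 5.693 = 2.693.

[-8.693, 2.693]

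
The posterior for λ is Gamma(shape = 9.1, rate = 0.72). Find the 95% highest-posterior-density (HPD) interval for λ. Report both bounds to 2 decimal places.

The posterior is unimodal and skewed, so the HPD interval has equal density at both endpoints and is the shortest 95% interval.
Solving f(5.12) = f(20.99) with F(20.99) − F(5.12) = 0.95 gives [5.12, 20.99].
For comparison, the equal-tailed interval is [5.81, 22.08]; the HPD is narrower and shifted toward the mode.

[5.12, 20.99]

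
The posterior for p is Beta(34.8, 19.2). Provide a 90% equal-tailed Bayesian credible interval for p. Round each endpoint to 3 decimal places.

Posterior: Beta(34.8, 19.2).
Equal-tailed 90% interval: the 0.05 and 0.95 quantiles of Beta(34.8, 19.2).
Posterior mean ≈ 0.644, SD ≈ 0.065; a Normal approximation gives roughly [0.538, 0.751].
Exact: F⁻¹(0.05) = 0.535; F⁻¹(0.95) = 0.748.

[0.535, 0.748]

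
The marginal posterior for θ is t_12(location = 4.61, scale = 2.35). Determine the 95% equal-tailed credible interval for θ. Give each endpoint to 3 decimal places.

[-0.510, 9.730]

The t_12 distribution is symmetric; the 95% interval is 4.61 ± t·2.35 with t_{0.975,12} = 2.179.
Half-width: 2.179 × 2.35 = 5.120.
4.61 − 5.120 = -0.510; 4.61 + 5.120 = 9.730.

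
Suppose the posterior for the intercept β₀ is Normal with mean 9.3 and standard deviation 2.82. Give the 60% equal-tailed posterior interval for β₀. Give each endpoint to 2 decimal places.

[6.93, 11.67]

The posterior is symmetric, so the 60% equal-tailed interval is β₀ = 9.3 ± z·2.82 with z = 0.842.
Half-width: 0.842 × 2.82 = 2.37.
9.3 − 2.37 = 6.93; 9.3 + 2.37 = 11.67.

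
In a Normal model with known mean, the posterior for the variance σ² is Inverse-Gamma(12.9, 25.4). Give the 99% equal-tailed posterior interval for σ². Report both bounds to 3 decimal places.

Inverse-Gamma(12.9, 25.4) quantiles: F⁻¹(0.005) and F⁻¹(0.995).
Equivalently, 1/σ² ~ Gamma(12.9, rate = 25.4); invert its 0.995 and 0.005 quantiles.
Posterior mean ≈ 2.134, SD ≈ 0.647; a Normal approximation gives roughly [0.469, 3.800].
Exact: lower = 1.058; upper = 4.605.

[1.058, 4.605]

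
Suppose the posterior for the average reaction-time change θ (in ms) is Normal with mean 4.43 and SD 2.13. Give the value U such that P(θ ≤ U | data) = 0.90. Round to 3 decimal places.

7.160

Need U with P(θ ≤ U) = 0.90: U = 4.43 + z_{0.1}·2.13.
z = 1.282; U = 4.43 + 1.282 × 2.13 = 7.160.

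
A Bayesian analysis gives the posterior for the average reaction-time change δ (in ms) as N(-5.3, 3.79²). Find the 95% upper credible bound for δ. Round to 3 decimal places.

Need U with P(δ ≤ U) = 0.95: U = -5.3 + z_{0.05}·3.79.
z = 1.645; U = -5.3 + 1.645 × 3.79 = 0.934.

0.934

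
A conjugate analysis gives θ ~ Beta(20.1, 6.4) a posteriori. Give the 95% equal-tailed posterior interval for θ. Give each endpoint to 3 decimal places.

Posterior: Beta(20.1, 6.4).
Equal-tailed 95% interval: the 0.025 and 0.975 quantiles of Beta(20.1, 6.4).
Posterior mean ≈ 0.758, SD ≈ 0.082; a Normal approximation gives roughly [0.599, 0.918].
Exact: F⁻¹(0.025) = 0.582; F⁻¹(0.975) = 0.898.

[0.582, 0.898]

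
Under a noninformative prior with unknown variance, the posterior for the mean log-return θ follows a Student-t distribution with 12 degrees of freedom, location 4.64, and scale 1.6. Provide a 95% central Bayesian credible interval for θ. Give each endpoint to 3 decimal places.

The t_12 distribution is symmetric; the 95% interval is 4.64 ± t·1.6 with t_{0.975,12} = 2.179.
Half-width: 2.179 × 1.6 = 3.486.
4.64 − 3.486 = 1.154; 4.64 + 3.486 = 8.126.

[1.154, 8.126]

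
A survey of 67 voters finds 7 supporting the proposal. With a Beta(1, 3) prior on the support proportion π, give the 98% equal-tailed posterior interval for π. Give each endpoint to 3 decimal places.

Posterior: Beta(1+7, 3+60) = Beta(8, 63).
Equal-tailed 98% interval: the 0.01 and 0.99 quantiles of Beta(8, 63).
Posterior mean ≈ 0.113, SD ≈ 0.037; a Normal approximation gives roughly [0.026, 0.199].
Exact: F⁻¹(0.01) = 0.043; F⁻¹(0.99) = 0.214.

[0.043, 0.214]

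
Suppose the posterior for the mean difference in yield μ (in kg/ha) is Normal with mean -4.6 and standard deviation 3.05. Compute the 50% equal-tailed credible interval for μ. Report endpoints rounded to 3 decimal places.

[-6.657, -2.543]

The posterior is symmetric, so the 50% equal-tailed interval is μ = -4.6 ± z·3.05 with z = 0.674.
Half-width: 0.674 × 3.05 = 2.057.
-4.6 − 2.057 = -6.657; -4.6 + 2.057 = -2.543.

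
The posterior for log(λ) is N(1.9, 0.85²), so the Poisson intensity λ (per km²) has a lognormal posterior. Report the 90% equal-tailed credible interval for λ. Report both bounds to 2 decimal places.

On the log scale the 90% interval is 1.9 ± 1.645 × 0.85 = [0.5019, 3.2981].
Exponentiate: [e^0.5019, e^3.2981] = [1.65, 27.06].

[1.65, 27.06]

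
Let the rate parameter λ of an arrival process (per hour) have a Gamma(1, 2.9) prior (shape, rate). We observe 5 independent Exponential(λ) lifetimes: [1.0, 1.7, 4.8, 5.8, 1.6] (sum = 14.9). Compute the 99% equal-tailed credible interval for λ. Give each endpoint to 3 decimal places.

Posterior: Gamma(1+5, 2.9+14.9) = Gamma(6, 17.8) (shape, rate).
Equal-tailed 99% interval: Gamma(6, 17.8) quantiles at 0.005 and 0.995.
Posterior mean ≈ 0.337, SD ≈ 0.138; a Normal approximation gives roughly [-0.017, 0.692].
Exact: lower = 0.086; upper = 0.795.

[0.086, 0.795]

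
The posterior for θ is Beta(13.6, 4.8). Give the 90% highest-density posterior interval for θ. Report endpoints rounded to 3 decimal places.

[0.582, 0.902]

The posterior is unimodal and skewed, so the HPD interval has equal density at both endpoints and is the shortest 90% interval.
Solving f(0.582) = f(0.902) with F(0.902) − F(0.582) = 0.90 gives [0.582, 0.902].
For comparison, the equal-tailed interval is [0.561, 0.887]; the HPD is narrower and shifted toward the mode.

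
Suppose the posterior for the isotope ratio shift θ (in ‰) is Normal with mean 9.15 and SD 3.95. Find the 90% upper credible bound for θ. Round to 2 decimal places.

14.21

Need U with P(θ ≤ U) = 0.90: U = 9.15 + z_{0.1}·3.95.
z = 1.282; U = 9.15 + 1.282 × 3.95 = 14.21.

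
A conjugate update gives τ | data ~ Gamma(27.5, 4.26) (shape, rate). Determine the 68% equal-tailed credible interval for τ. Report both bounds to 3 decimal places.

[5.238, 7.671]

Posterior: Gamma(shape 27.5, rate 4.26).
Equal-tailed 68% interval: Gamma(27.5, 4.26) quantiles at 0.16 and 0.84.
Posterior mean ≈ 6.455, SD ≈ 1.231; a Normal approximation gives roughly [5.231, 7.680].
Exact: lower = 5.238; upper = 7.671.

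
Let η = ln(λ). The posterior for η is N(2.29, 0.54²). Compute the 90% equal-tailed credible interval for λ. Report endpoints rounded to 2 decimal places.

On the log scale the 90% interval is 2.29 ± 1.645 × 0.54 = [1.4018, 3.1782].
Exponentiate: [e^1.4018, e^3.1782] = [4.06, 24.00].

[4.06, 24.00]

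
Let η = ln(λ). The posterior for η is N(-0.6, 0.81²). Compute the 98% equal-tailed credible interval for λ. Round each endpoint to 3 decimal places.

[0.083, 3.612]

On the log scale the 98% interval is -0.6 ± 2.326 × 0.81 = [-2.4843, 1.2843].
Exponentiate: [e^-2.4843, e^1.2843] = [0.083, 3.612].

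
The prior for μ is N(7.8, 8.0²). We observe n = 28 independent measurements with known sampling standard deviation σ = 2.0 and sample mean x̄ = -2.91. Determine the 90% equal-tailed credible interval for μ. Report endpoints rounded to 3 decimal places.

[-3.507, -2.265]

Posterior precision = 1/8.0² + 28/2.0² = 0.0156 + 7.0000 = 7.0156, so posterior SD = 0.3775.
Posterior mean = (7.8/8.0² + 28·-2.91/2.0²) / 7.0156 = -2.8861.
Interval: -2.8861 ± 1.645 × 0.3775 → [-3.507, -2.265].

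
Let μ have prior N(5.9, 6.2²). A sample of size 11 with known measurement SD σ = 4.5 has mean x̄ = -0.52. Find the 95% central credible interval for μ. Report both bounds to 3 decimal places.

[-2.824, 2.371]

Posterior precision = 1/6.2² + 11/4.5² = 0.0260 + 0.5432 = 0.5692, so posterior SD = 1.3254.
Posterior mean = (5.9/6.2² + 11·-0.52/4.5²) / 0.5692 = -0.2266.
Interval: -0.2266 ± 1.960 × 1.3254 → [-2.824, 2.371].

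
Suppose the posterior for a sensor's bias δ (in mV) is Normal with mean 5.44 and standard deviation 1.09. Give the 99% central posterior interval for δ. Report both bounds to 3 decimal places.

The posterior is symmetric, so the 99% equal-tailed interval is δ = 5.44 ± z·1.09 with z = 2.576.
Half-width: 2.576 × 1.09 = 2.808.
5.44 − 2.808 = 2.632; 5.44 + 2.808 = 8.248.

[2.632, 8.248]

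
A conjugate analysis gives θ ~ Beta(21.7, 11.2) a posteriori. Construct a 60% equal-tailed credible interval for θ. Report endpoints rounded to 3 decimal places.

[0.591, 0.730]

Posterior: Beta(21.7, 11.2).
Equal-tailed 60% interval: the 0.2 and 0.8 quantiles of Beta(21.7, 11.2).
Posterior mean ≈ 0.660, SD ≈ 0.081; a Normal approximation gives roughly [0.591, 0.728].
Exact: F⁻¹(0.2) = 0.591; F⁻¹(0.8) = 0.730.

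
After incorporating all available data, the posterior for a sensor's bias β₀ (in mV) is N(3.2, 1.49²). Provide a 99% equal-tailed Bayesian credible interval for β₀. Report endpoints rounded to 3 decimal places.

[-0.638, 7.038]

The posterior is symmetric, so the 99% equal-tailed interval is β₀ = 3.2 ± z·1.49 with z = 2.576.
Half-width: 2.576 × 1.49 = 3.838.
3.2 − 3.838 = -0.638; 3.2 + 3.838 = 7.038.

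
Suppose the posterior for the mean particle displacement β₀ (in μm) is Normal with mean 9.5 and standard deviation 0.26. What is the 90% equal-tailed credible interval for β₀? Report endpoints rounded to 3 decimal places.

[9.072, 9.928]

The posterior is symmetric, so the 90% equal-tailed interval is β₀ = 9.5 ± z·0.26 with z = 1.645.
Half-width: 1.645 × 0.26 = 0.428.
9.5 − 0.428 = 9.072; 9.5 + 0.428 = 9.928.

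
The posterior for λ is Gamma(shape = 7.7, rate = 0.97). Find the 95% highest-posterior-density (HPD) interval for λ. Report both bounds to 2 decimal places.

[2.87, 13.63]

The posterior is unimodal and skewed, so the HPD interval has equal density at both endpoints and is the shortest 95% interval.
Solving f(2.87) = f(13.63) with F(13.63) − F(2.87) = 0.95 gives [2.87, 13.63].
For comparison, the equal-tailed interval is [3.36, 14.45]; the HPD is narrower and shifted toward the mode.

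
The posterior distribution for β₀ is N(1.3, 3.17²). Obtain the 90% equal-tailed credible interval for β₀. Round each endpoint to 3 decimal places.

The posterior is symmetric, so the 90% equal-tailed interval is β₀ = 1.3 ± z·3.17 with z = 1.645.
Half-width: 1.645 × 3.17 = 5.214.
1.3 − 5.214 = -3.914; 1.3 + 5.214 = 6.514.

[-3.914, 6.514]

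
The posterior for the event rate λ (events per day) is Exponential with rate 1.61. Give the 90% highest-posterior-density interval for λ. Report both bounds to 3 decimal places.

[0.000, 1.430]

The exponential density is strictly decreasing on [0, ∞), so the HPD interval is anchored at 0: [0, q] with P(λ ≤ q) = 0.90.
q = −ln(1 − 0.90) / 1.61 = 2.3026 / 1.61 = 1.430.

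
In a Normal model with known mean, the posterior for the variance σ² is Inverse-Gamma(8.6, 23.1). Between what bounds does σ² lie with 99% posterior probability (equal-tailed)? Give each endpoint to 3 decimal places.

[1.283, 7.952]

Inverse-Gamma(8.6, 23.1) quantiles: F⁻¹(0.005) and F⁻¹(0.995).
Equivalently, 1/σ² ~ Gamma(8.6, rate = 23.1); invert its 0.995 and 0.005 quantiles.
Posterior mean ≈ 3.039, SD ≈ 1.183; a Normal approximation gives roughly [-0.008, 6.087].
Exact: lower = 1.283; upper = 7.952.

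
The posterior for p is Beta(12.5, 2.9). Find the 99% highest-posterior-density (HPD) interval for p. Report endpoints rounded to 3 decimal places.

The posterior is unimodal and skewed, so the HPD interval has equal density at both endpoints and is the shortest 99% interval.
Solving f(0.536) = f(0.989) with F(0.989) − F(0.536) = 0.99 gives [0.536, 0.989].
For comparison, the equal-tailed interval is [0.507, 0.977]; the HPD is narrower and shifted toward the mode.

[0.536, 0.989]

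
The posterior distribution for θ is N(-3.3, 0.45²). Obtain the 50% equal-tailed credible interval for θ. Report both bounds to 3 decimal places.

The posterior is symmetric, so the 50% equal-tailed interval is θ = -3.3 ± z·0.45 with z = 0.674.
Half-width: 0.674 × 0.45 = 0.304.
-3.3 − 0.304 = -3.604; -3.3 + 0.304 = -2.996.

[-3.604, -2.996]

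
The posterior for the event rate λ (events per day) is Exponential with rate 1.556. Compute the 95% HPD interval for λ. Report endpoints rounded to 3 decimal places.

[0.000, 1.925]

The exponential density is strictly decreasing on [0, ∞), so the HPD interval is anchored at 0: [0, q] with P(λ ≤ q) = 0.95.
q = −ln(1 − 0.95) / 1.556 = 2.9957 / 1.556 = 1.925.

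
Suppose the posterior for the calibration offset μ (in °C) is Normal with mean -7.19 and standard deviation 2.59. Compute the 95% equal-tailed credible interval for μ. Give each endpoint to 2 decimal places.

[-12.27, -2.11]

The posterior is symmetric, so the 95% equal-tailed interval is μ = -7.19 ± z·2.59 with z = 1.960.
Half-width: 1.960 × 2.59 = 5.08.
-7.19 − 5.08 = -12.27; -7.19 + 5.08 = -2.11.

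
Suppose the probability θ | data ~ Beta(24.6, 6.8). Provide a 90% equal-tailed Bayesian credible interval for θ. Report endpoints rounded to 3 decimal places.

Posterior: Beta(24.6, 6.8).
Equal-tailed 90% interval: the 0.05 and 0.95 quantiles of Beta(24.6, 6.8).
Posterior mean ≈ 0.783, SD ≈ 0.072; a Normal approximation gives roughly [0.664, 0.902].
Exact: F⁻¹(0.05) = 0.655; F⁻¹(0.95) = 0.891.

[0.655, 0.891]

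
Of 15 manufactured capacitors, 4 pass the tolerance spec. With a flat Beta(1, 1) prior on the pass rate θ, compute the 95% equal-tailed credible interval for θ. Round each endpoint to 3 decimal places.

Posterior: Beta(1+4, 1+11) = Beta(5, 12).
Equal-tailed 95% interval: the 0.025 and 0.975 quantiles of Beta(5, 12).
Posterior mean ≈ 0.294, SD ≈ 0.107; a Normal approximation gives roughly [0.084, 0.505].
Exact: F⁻¹(0.025) = 0.110; F⁻¹(0.975) = 0.524.

[0.110, 0.524]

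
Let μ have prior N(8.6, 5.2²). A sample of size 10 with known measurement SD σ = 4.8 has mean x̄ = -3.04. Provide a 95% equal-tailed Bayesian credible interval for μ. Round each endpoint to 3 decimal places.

[-4.982, 0.730]

Posterior precision = 1/5.2² + 10/4.8² = 0.0370 + 0.4340 = 0.4710, so posterior SD = 1.4571.
Posterior mean = (8.6/5.2² + 10·-3.04/4.8²) / 0.4710 = -2.1261.
Interval: -2.1261 ± 1.960 × 1.4571 → [-4.982, 0.730].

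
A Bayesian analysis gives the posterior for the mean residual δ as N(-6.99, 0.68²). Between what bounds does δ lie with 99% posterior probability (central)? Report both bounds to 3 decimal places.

[-8.742, -5.238]

The posterior is symmetric, so the 99% equal-tailed interval is δ = -6.99 ± z·0.68 with z = 2.576.
Half-width: 2.576 × 0.68 = 1.752.
-6.99 − 1.752 = -8.742; -6.99 + 1.752 = -5.238.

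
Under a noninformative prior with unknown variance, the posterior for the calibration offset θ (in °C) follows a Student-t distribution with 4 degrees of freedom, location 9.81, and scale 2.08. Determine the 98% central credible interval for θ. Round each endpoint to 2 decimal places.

[2.02, 17.60]

The t_4 distribution is symmetric; the 98% interval is 9.81 ± t·2.08 with t_{0.99,4} = 3.747.
Half-width: 3.747 × 2.08 = 7.79.
9.81 − 7.79 = 2.02; 9.81 + 7.79 = 17.60.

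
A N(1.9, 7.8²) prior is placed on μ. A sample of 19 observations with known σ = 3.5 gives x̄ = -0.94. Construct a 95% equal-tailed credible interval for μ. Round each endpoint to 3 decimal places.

Posterior precision = 1/7.8² + 19/3.5² = 0.0164 + 1.5510 = 1.5675, so posterior SD = 0.7987.
Posterior mean = (1.9/7.8² + 19·-0.94/3.5²) / 1.5675 = -0.9102.
Interval: -0.9102 ± 1.960 × 0.7987 → [-2.476, 0.655].

[-2.476, 0.655]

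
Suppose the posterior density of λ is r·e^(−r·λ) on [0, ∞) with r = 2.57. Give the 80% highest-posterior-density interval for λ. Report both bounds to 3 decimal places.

[0.000, 0.626]

The exponential density is strictly decreasing on [0, ∞), so the HPD interval is anchored at 0: [0, q] with P(λ ≤ q) = 0.80.
q = −ln(1 − 0.80) / 2.57 = 1.6094 / 2.57 = 0.626.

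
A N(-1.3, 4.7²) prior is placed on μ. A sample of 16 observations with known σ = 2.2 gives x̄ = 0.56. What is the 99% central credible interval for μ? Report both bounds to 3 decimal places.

Posterior precision = 1/4.7² + 16/2.2² = 0.0453 + 3.3058 = 3.3511, so posterior SD = 0.5463.
Posterior mean = (-1.3/4.7² + 16·0.56/2.2²) / 3.3511 = 0.5349.
Interval: 0.5349 ± 2.576 × 0.5463 → [-0.872, 1.942].

[-0.872, 1.942]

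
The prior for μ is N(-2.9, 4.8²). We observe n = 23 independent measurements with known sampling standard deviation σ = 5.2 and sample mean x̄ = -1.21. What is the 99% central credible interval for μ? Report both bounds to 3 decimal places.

[-4.016, 1.432]

Posterior precision = 1/4.8² + 23/5.2² = 0.0434 + 0.8506 = 0.8940, so posterior SD = 1.0576.
Posterior mean = (-2.9/4.8² + 23·-1.21/5.2²) / 0.8940 = -1.2920.
Interval: -1.2920 ± 2.576 × 1.0576 → [-4.016, 1.432].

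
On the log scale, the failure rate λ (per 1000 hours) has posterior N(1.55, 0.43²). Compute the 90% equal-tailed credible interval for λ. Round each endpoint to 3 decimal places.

[2.323, 9.557]

On the log scale the 90% interval is 1.55 ± 1.645 × 0.43 = [0.8427, 2.2573].
Exponentiate: [e^0.8427, e^2.2573] = [2.323, 9.557].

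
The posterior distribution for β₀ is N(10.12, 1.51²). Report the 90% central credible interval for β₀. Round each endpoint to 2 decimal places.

[7.64, 12.60]

The posterior is symmetric, so the 90% equal-tailed interval is β₀ = 10.12 ± z·1.51 with z = 1.645.
Half-width: 1.645 × 1.51 = 2.48.
10.12 − 2.48 = 7.64; 10.12 + 2.48 = 12.60.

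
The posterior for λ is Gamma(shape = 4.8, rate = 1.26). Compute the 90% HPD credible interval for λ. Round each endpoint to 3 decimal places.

[1.103, 6.411]

The posterior is unimodal and skewed, so the HPD interval has equal density at both endpoints and is the shortest 90% interval.
Solving f(1.103) = f(6.411) with F(6.411) − F(1.103) = 0.90 gives [1.103, 6.411].
For comparison, the equal-tailed interval is [1.465, 7.045]; the HPD is narrower and shifted toward the mode.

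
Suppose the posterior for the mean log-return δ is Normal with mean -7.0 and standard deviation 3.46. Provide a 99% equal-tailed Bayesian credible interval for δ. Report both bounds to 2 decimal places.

The posterior is symmetric, so the 99% equal-tailed interval is δ = -7.0 ± z·3.46 with z = 2.576.
Half-width: 2.576 × 3.46 = 8.91.
-7.0 − 8.91 = -15.91; -7.0 + 8.91 = 1.91.

[-15.91, 1.91]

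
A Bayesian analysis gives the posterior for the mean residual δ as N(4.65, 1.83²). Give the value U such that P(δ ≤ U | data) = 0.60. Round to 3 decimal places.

5.114

Need U with P(δ ≤ U) = 0.60: U = 4.65 + z_{0.4}·1.83.
z = 0.253; U = 4.65 + 0.253 × 1.83 = 5.114.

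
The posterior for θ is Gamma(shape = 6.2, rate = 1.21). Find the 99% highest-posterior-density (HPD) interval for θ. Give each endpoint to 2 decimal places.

[1.04, 11.27]

The posterior is unimodal and skewed, so the HPD interval has equal density at both endpoints and is the shortest 99% interval.
Solving f(1.04) = f(11.27) with F(11.27) − F(1.04) = 0.99 gives [1.04, 11.27].
For comparison, the equal-tailed interval is [1.35, 11.95]; the HPD is narrower and shifted toward the mode.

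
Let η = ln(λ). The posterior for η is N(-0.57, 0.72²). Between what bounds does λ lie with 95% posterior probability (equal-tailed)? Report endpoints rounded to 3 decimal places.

[0.138, 2.319]

On the log scale the 95% interval is -0.57 ± 1.960 × 0.72 = [-1.9812, 0.8412].
Exponentiate: [e^-1.9812, e^0.8412] = [0.138, 2.319].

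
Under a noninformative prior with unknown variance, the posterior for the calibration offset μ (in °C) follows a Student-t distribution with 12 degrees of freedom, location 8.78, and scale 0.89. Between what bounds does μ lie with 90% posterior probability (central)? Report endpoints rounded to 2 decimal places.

[7.19, 10.37]

The t_12 distribution is symmetric; the 90% interval is 8.78 ± t·0.89 with t_{0.95,12} = 1.782.
Half-width: 1.782 × 0.89 = 1.59.
8.78 − 1.59 = 7.19; 8.78 + 1.59 = 10.37.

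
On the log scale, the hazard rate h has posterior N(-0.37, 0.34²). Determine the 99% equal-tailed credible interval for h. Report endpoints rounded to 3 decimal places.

On the log scale the 99% interval is -0.37 ± 2.576 × 0.34 = [-1.2458, 0.5058].
Exponentiate: [e^-1.2458, e^0.5058] = [0.288, 1.658].

[0.288, 1.658]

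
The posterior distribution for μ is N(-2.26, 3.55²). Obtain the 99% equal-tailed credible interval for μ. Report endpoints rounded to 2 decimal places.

The posterior is symmetric, so the 99% equal-tailed interval is μ = -2.26 ± z·3.55 with z = 2.576.
Half-width: 2.576 × 3.55 = 9.14.
-2.26 − 9.14 = -11.40; -2.26 + 9.14 = 6.88.

[-11.40, 6.88]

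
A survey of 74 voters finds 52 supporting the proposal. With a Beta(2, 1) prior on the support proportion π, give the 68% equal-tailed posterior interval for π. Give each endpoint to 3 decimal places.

[0.650, 0.753]

Posterior: Beta(2+52, 1+22) = Beta(54, 23).
Equal-tailed 68% interval: the 0.16 and 0.84 quantiles of Beta(54, 23).
Posterior mean ≈ 0.701, SD ≈ 0.052; a Normal approximation gives roughly [0.650, 0.753].
Exact: F⁻¹(0.16) = 0.650; F⁻¹(0.84) = 0.753.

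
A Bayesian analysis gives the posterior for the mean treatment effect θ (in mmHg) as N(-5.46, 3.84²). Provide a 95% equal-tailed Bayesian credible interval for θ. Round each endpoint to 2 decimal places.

The posterior is symmetric, so the 95% equal-tailed interval is θ = -5.46 ± z·3.84 with z = 1.960.
Half-width: 1.960 × 3.84 = 7.53.
-5.46 − 7.53 = -12.99; -5.46 + 7.53 = 2.07.

[-12.99, 2.07]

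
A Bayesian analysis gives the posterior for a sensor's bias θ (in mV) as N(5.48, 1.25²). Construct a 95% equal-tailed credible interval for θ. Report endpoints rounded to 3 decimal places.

[3.030, 7.930]

The posterior is symmetric, so the 95% equal-tailed interval is θ = 5.48 ± z·1.25 with z = 1.960.
Half-width: 1.960 × 1.25 = 2.450.
5.48 − 2.450 = 3.030; 5.48 + 2.450 = 7.930.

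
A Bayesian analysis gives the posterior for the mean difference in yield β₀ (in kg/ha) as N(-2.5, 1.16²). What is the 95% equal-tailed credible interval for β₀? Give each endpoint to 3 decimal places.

[-4.774, -0.226]

The posterior is symmetric, so the 95% equal-tailed interval is β₀ = -2.5 ± z·1.16 with z = 1.960.
Half-width: 1.960 × 1.16 = 2.274.
-2.5 − 2.274 = -4.774; -2.5 + 2.274 = -0.226.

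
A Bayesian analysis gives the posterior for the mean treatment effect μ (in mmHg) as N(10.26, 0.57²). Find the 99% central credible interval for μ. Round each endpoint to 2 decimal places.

[8.79, 11.73]

The posterior is symmetric, so the 99% equal-tailed interval is μ = 10.26 ± z·0.57 with z = 2.576.
Half-width: 2.576 × 0.57 = 1.47.
10.26 − 1.47 = 8.79; 10.26 + 1.47 = 11.73.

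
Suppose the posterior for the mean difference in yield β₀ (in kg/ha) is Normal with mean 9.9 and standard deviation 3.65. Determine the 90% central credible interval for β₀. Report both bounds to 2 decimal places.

[3.90, 15.90]

The posterior is symmetric, so the 90% equal-tailed interval is β₀ = 9.9 ± z·3.65 with z = 1.645.
Half-width: 1.645 × 3.65 = 6.00.
9.9 − 6.00 = 3.90; 9.9 + 6.00 = 15.90.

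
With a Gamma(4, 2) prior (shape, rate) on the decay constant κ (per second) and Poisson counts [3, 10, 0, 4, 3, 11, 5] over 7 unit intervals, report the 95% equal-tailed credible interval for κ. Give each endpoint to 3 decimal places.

[3.175, 5.924]

Posterior: Gamma(4+36, 2+7) = Gamma(40, 9) (shape, rate).
Equal-tailed 95% interval: Gamma(40, 9) quantiles at 0.025 and 0.975.
Posterior mean ≈ 4.444, SD ≈ 0.703; a Normal approximation gives roughly [3.067, 5.822].
Exact: lower = 3.175; upper = 5.924.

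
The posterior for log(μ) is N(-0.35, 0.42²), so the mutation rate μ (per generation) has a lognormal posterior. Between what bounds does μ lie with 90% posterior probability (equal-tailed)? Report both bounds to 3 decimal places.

On the log scale the 90% interval is -0.35 ± 1.645 × 0.42 = [-1.0408, 0.3408].
Exponentiate: [e^-1.0408, e^0.3408] = [0.353, 1.406].

[0.353, 1.406]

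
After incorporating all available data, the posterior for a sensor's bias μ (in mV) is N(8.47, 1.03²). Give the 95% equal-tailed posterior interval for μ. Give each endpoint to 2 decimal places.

The posterior is symmetric, so the 95% equal-tailed interval is μ = 8.47 ± z·1.03 with z = 1.960.
Half-width: 1.960 × 1.03 = 2.02.
8.47 − 2.02 = 6.45; 8.47 + 2.02 = 10.49.

[6.45, 10.49]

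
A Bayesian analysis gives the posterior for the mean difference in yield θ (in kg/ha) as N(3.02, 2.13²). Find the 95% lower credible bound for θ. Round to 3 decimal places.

Need L with P(θ ≥ L) = 0.95: L = 3.02 − z_{0.05}·2.13.
z = 1.645; L = 3.02 − 1.645 × 2.13 = -0.484.

-0.484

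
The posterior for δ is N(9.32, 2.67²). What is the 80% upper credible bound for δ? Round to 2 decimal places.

11.57

Need U with P(δ ≤ U) = 0.80: U = 9.32 + z_{0.2}·2.67.
z = 0.842; U = 9.32 + 0.842 × 2.67 = 11.57.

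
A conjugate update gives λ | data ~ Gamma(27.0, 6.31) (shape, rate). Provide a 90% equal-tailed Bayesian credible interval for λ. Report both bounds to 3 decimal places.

Posterior: Gamma(shape 27.0, rate 6.31).
Equal-tailed 90% interval: Gamma(27.0, 6.31) quantiles at 0.05 and 0.95.
Posterior mean ≈ 4.279, SD ≈ 0.823; a Normal approximation gives roughly [2.924, 5.633].
Exact: lower = 3.020; upper = 5.717.

[3.020, 5.717]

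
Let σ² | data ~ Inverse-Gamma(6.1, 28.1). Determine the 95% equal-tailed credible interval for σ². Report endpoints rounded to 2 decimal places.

Inverse-Gamma(6.1, 28.1) quantiles: F⁻¹(0.025) and F⁻¹(0.975).
Equivalently, 1/σ² ~ Gamma(6.1, rate = 28.1); invert its 0.975 and 0.025 quantiles.
Posterior mean ≈ 5.51, SD ≈ 2.72; a Normal approximation gives roughly [0.18, 10.84].
Exact: lower = 2.38; upper = 12.42.

[2.38, 12.42]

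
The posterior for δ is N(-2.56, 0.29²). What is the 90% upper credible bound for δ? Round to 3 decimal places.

-2.188

Need U with P(δ ≤ U) = 0.90: U = -2.56 + z_{0.1}·0.29.
z = 1.282; U = -2.56 + 1.282 × 0.29 = -2.188.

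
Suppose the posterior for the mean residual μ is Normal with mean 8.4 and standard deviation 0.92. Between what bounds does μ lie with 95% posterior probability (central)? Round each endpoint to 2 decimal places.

The posterior is symmetric, so the 95% equal-tailed interval is μ = 8.4 ± z·0.92 with z = 1.960.
Half-width: 1.960 × 0.92 = 1.80.
8.4 − 1.80 = 6.60; 8.4 + 1.80 = 10.20.

[6.60, 10.20]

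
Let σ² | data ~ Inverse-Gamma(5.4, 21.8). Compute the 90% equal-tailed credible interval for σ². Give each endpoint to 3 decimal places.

[2.247, 9.805]

Inverse-Gamma(5.4, 21.8) quantiles: F⁻¹(0.05) and F⁻¹(0.95).
Equivalently, 1/σ² ~ Gamma(5.4, rate = 21.8); invert its 0.95 and 0.05 quantiles.
Posterior mean ≈ 4.955, SD ≈ 2.687; a Normal approximation gives roughly [0.535, 9.374].
Exact: lower = 2.247; upper = 9.805.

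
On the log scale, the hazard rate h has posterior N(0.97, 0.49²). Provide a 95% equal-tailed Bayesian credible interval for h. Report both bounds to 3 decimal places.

On the log scale the 95% interval is 0.97 ± 1.960 × 0.49 = [0.0096, 1.9304].
Exponentiate: [e^0.0096, e^1.9304] = [1.010, 6.892].

[1.010, 6.892]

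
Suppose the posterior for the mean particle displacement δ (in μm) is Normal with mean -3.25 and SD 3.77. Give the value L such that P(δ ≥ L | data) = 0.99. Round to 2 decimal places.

-12.02

Need L with P(δ ≥ L) = 0.99: L = -3.25 − z_{0.01}·3.77.
z = 2.326; L = -3.25 − 2.326 × 3.77 = -12.02.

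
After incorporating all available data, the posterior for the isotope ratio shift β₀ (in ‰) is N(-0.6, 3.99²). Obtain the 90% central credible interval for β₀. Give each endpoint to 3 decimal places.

[-7.163, 5.963]

The posterior is symmetric, so the 90% equal-tailed interval is β₀ = -0.6 ± z·3.99 with z = 1.645.
Half-width: 1.645 × 3.99 = 6.563.
-0.6 − 6.563 = -7.163; -0.6 + 6.563 = 5.963.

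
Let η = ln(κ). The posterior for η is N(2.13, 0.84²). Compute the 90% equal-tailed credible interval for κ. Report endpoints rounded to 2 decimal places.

On the log scale the 90% interval is 2.13 ± 1.645 × 0.84 = [0.7483, 3.5117].
Exponentiate: [e^0.7483, e^3.5117] = [2.11, 33.50].

[2.11, 33.50]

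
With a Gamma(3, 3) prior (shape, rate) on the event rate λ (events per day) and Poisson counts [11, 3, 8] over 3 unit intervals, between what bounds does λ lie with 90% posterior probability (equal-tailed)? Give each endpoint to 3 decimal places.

[2.897, 5.625]

Posterior: Gamma(3+22, 3+3) = Gamma(25, 6) (shape, rate).
Equal-tailed 90% interval: Gamma(25, 6) quantiles at 0.05 and 0.95.
Posterior mean ≈ 4.167, SD ≈ 0.833; a Normal approximation gives roughly [2.796, 5.537].
Exact: lower = 2.897; upper = 5.625.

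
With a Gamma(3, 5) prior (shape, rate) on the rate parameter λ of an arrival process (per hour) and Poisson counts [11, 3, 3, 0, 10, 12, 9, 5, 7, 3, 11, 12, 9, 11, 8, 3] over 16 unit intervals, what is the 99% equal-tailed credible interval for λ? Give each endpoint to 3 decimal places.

[4.460, 7.147]

Posterior: Gamma(3+117, 5+16) = Gamma(120, 21) (shape, rate).
Equal-tailed 99% interval: Gamma(120, 21) quantiles at 0.005 and 0.995.
Posterior mean ≈ 5.714, SD ≈ 0.522; a Normal approximation gives roughly [4.371, 7.058].
Exact: lower = 4.460; upper = 7.147.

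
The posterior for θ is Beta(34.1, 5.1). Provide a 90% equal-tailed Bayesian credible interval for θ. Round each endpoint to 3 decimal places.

Posterior: Beta(34.1, 5.1).
Equal-tailed 90% interval: the 0.05 and 0.95 quantiles of Beta(34.1, 5.1).
Posterior mean ≈ 0.870, SD ≈ 0.053; a Normal approximation gives roughly [0.783, 0.957].
Exact: F⁻¹(0.05) = 0.773; F⁻¹(0.95) = 0.945.

[0.773, 0.945]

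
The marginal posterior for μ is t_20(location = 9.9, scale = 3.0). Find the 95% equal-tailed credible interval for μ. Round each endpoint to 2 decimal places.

The t_20 distribution is symmetric; the 95% interval is 9.9 ± t·3.0 with t_{0.975,20} = 2.086.
Half-width: 2.086 × 3.0 = 6.26.
9.9 − 6.26 = 3.64; 9.9 + 6.26 = 16.16.

[3.64, 16.16]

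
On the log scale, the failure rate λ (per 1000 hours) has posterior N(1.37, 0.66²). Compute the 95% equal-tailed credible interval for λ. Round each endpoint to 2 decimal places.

On the log scale the 95% interval is 1.37 ± 1.960 × 0.66 = [0.0764, 2.6636].
Exponentiate: [e^0.0764, e^2.6636] = [1.08, 14.35].

[1.08, 14.35]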